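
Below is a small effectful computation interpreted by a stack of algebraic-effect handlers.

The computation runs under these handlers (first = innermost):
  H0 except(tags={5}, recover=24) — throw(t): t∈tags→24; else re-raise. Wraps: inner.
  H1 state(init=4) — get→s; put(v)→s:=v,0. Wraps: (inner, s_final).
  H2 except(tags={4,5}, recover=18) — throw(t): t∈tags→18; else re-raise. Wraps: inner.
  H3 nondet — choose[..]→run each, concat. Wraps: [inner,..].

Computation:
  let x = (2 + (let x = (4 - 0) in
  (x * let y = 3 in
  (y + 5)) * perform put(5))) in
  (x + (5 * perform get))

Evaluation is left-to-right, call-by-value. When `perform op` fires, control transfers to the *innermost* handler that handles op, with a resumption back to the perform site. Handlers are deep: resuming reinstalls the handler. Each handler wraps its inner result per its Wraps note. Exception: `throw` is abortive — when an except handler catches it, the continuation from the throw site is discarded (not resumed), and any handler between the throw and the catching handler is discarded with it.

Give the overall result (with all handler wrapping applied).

Answer: [(27, 5)]

Evaluation trace:
put(5) @ H1 ⇒ s:=5
get @ H1 ⇒ 5
H0 returns 27
H1 returns (27, 5)
H2 returns (27, 5)
H3 returns [(27, 5)]
= [(27, 5)]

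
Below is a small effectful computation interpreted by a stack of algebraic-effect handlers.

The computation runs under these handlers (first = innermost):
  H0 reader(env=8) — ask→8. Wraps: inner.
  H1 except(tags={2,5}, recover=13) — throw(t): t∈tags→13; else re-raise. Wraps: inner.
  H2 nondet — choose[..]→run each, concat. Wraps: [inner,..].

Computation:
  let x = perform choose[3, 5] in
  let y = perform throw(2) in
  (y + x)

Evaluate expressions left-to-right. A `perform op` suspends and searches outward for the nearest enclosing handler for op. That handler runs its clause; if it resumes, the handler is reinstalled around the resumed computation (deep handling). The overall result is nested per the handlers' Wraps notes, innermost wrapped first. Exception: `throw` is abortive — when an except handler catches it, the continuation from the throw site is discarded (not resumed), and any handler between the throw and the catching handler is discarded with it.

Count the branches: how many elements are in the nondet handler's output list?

Answer: 2

Step-by-step:
choose[3, 5] @ H2
  branch[0] choose=3:
    throw(2) @ H1 caught ⇒ 13
    H2 returns [13]
  branch[1] choose=5:
    throw(2) @ H1 caught ⇒ 13
    H2 returns [13]
= [13, 13]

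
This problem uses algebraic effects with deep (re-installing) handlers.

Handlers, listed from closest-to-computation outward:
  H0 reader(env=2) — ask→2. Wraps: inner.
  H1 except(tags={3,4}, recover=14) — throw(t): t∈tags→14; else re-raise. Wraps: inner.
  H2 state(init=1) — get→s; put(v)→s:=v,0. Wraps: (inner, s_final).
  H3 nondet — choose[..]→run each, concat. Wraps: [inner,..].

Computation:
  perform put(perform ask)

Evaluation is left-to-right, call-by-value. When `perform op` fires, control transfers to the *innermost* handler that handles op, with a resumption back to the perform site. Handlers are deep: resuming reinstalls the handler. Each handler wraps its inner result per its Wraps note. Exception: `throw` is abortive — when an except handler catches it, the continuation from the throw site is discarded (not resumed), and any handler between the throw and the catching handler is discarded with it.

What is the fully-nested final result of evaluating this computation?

Answer: [(0, 2)]

Working:
ask @ H0 ⇒ 2
put(2) @ H2 ⇒ s:=2
H0 returns 0
H1 returns 0
H2 returns (0, 2)
H3 returns [(0, 2)]
= [(0, 2)]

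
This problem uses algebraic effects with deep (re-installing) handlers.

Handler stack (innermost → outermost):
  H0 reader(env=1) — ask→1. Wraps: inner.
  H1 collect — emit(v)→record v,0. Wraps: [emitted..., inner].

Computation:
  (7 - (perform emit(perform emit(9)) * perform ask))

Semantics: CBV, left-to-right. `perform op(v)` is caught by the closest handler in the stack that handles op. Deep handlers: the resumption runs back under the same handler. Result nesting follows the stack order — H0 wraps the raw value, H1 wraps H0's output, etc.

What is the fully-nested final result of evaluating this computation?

Answer: [9, 0, 7]

Evaluation trace:
emit(9) @ H1 ⇒ out+=9
emit(0) @ H1 ⇒ out+=0
ask @ H0 ⇒ 1
H0 returns 7
H1 returns [9, 0, 7]
= [9, 0, 7]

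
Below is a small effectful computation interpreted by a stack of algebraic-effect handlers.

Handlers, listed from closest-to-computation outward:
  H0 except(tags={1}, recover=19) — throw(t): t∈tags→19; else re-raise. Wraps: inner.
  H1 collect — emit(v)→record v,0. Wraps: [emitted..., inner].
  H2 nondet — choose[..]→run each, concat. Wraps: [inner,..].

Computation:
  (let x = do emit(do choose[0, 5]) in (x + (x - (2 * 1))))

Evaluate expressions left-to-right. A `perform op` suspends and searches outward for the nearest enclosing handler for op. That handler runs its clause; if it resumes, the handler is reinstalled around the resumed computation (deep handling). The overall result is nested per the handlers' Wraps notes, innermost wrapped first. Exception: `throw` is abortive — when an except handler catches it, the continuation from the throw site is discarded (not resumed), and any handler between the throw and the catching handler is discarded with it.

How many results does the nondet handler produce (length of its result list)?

Step-by-step:
choose[0, 5] @ H2
  branch[0] choose=0:
    emit(0) @ H1 ⇒ out+=0
    H0 returns -2
    H1 returns [0, -2]
    H2 returns [[0, -2]]
  branch[1] choose=5:
    emit(5) @ H1 ⇒ out+=5
    H0 returns -2
    H1 returns [5, -2]
    H2 returns [[5, -2]]
= [[0, -2], [5, -2]]

Answer: 2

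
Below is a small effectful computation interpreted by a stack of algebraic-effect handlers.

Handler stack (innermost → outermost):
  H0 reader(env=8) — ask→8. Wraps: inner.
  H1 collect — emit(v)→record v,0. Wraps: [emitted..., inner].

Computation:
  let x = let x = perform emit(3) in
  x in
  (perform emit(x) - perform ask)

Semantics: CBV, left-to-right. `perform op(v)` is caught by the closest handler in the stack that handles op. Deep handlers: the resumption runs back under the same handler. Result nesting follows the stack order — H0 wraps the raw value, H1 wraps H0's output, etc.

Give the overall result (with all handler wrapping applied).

Evaluation trace:
emit(3) @ H1 ⇒ out+=3
emit(0) @ H1 ⇒ out+=0
ask @ H0 ⇒ 8
H0 returns -8
H1 returns [3, 0, -8]
= [3, 0, -8]

Answer: [3, 0, -8]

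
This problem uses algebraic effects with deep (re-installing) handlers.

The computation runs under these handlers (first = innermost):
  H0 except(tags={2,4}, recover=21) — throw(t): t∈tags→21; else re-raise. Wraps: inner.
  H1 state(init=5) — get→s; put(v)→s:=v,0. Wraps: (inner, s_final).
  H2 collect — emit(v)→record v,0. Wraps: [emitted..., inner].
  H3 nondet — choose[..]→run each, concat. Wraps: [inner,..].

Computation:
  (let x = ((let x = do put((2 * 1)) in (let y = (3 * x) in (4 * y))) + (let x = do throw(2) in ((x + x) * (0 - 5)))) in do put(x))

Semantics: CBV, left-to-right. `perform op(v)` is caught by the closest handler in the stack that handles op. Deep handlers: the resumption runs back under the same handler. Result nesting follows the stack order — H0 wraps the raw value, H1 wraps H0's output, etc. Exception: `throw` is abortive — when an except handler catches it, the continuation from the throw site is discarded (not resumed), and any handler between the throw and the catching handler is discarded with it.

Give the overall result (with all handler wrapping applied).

Evaluation trace:
put(2) @ H1 ⇒ s:=2
throw(2) @ H0 caught ⇒ 21
H1 returns (21, 2)
H2 returns [(21, 2)]
H3 returns [[(21, 2)]]
= [[(21, 2)]]

Answer: [[(21, 2)]]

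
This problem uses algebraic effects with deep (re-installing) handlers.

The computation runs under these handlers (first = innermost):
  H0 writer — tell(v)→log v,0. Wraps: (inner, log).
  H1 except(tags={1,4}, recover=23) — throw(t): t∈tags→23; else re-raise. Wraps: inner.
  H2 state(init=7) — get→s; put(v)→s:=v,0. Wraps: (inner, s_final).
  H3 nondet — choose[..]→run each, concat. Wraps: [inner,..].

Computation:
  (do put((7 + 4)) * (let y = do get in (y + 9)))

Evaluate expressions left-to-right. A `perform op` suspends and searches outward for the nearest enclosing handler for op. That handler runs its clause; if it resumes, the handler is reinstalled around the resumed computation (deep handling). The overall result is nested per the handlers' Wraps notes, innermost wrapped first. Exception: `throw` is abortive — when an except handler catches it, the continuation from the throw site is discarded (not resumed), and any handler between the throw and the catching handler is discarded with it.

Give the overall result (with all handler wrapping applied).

Step-by-step:
put(11) @ H2 ⇒ s:=11
get @ H2 ⇒ 11
H0 returns (0, ())
H1 returns (0, ())
H2 returns ((0, ()), 11)
H3 returns [((0, ()), 11)]
= [((0, ()), 11)]

Answer: [((0, ()), 11)]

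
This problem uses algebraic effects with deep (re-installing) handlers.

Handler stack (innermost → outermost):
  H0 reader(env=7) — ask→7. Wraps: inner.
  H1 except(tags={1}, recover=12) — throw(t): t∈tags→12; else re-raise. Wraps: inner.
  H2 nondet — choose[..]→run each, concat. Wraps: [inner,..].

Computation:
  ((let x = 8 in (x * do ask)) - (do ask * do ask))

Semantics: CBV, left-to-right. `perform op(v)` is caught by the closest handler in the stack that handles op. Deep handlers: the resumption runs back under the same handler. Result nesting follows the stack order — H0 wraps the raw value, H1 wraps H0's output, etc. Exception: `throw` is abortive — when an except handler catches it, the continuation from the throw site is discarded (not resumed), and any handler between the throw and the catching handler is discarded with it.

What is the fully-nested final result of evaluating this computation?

Answer: [7]

Evaluation trace:
ask @ H0 ⇒ 7
ask @ H0 ⇒ 7
ask @ H0 ⇒ 7
H0 returns 7
H1 returns 7
H2 returns [7]
= [7]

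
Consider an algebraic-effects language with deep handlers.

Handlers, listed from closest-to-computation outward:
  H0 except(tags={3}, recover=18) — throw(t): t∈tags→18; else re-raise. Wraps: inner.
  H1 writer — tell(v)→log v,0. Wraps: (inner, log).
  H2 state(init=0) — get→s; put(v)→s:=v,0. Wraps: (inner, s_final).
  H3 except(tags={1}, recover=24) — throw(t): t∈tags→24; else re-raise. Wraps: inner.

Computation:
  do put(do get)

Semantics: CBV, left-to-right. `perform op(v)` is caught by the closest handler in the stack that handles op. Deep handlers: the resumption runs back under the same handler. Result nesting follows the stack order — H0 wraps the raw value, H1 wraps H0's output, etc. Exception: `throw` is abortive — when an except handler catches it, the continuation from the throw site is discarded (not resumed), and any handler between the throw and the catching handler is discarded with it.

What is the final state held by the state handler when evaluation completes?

Answer: 0

Evaluation trace:
get @ H2 ⇒ 0
put(0) @ H2 ⇒ s:=0
H0 returns 0
H1 returns (0, ())
H2 returns ((0, ()), 0)
H3 returns ((0, ()), 0)
= ((0, ()), 0)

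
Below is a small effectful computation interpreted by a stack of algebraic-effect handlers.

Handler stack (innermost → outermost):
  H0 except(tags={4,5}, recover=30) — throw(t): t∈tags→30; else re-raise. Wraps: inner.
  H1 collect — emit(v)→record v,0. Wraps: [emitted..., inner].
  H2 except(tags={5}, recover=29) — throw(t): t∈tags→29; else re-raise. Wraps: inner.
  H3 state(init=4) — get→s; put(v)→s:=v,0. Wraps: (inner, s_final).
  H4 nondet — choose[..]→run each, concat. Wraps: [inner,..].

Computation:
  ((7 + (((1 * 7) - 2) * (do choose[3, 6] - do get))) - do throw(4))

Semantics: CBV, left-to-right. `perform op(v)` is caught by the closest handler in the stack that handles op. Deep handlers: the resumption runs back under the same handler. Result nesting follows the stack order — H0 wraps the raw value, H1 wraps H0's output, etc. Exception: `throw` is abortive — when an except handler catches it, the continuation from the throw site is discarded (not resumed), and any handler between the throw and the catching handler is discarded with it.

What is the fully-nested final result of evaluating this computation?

Answer: [([30], 4), ([30], 4)]

Working:
choose[3, 6] @ H4
  branch[0] choose=3:
    get @ H3 ⇒ 4
    throw(4) @ H0 caught ⇒ 30
    H1 returns [30]
    H2 returns [30]
    H3 returns ([30], 4)
    H4 returns [([30], 4)]
  branch[1] choose=6:
    get @ H3 ⇒ 4
    throw(4) @ H0 caught ⇒ 30
    H1 returns [30]
    H2 returns [30]
    H3 returns ([30], 4)
    H4 returns [([30], 4)]
= [([30], 4), ([30], 4)]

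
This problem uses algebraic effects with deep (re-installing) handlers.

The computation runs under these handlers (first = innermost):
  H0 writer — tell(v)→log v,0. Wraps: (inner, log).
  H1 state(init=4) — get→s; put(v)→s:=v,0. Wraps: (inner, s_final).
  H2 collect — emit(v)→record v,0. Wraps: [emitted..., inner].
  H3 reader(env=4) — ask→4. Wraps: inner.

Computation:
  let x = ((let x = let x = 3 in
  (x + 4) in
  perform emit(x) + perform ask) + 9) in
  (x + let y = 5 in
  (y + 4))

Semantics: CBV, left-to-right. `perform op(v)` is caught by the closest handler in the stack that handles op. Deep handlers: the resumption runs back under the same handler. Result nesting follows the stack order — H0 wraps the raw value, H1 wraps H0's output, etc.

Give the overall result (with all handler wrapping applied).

Evaluation trace:
emit(7) @ H2 ⇒ out+=7
ask @ H3 ⇒ 4
H0 returns (22, ())
H1 returns ((22, ()), 4)
H2 returns [7, ((22, ()), 4)]
H3 returns [7, ((22, ()), 4)]
= [7, ((22, ()), 4)]

Answer: [7, ((22, ()), 4)]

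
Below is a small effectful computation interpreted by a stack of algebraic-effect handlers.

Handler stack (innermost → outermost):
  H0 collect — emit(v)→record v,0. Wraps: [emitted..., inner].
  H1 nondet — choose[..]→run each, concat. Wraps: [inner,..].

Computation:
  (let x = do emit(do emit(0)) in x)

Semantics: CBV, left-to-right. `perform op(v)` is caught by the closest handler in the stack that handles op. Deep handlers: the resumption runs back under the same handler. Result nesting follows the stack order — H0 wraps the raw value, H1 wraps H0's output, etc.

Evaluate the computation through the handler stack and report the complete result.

Answer: [[0, 0, 0]]

Evaluation trace:
emit(0) @ H0 ⇒ out+=0
emit(0) @ H0 ⇒ out+=0
H0 returns [0, 0, 0]
H1 returns [[0, 0, 0]]
= [[0, 0, 0]]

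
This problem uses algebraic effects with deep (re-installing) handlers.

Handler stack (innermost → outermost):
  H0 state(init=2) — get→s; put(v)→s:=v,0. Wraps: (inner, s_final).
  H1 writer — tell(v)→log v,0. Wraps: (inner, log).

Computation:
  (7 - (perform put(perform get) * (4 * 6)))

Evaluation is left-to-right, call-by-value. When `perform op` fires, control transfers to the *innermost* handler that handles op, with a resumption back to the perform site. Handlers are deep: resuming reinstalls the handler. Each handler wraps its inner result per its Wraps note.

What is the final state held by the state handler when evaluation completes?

Step-by-step:
get @ H0 ⇒ 2
put(2) @ H0 ⇒ s:=2
H0 returns (7, 2)
H1 returns ((7, 2), ())
= ((7, 2), ())

Answer: 2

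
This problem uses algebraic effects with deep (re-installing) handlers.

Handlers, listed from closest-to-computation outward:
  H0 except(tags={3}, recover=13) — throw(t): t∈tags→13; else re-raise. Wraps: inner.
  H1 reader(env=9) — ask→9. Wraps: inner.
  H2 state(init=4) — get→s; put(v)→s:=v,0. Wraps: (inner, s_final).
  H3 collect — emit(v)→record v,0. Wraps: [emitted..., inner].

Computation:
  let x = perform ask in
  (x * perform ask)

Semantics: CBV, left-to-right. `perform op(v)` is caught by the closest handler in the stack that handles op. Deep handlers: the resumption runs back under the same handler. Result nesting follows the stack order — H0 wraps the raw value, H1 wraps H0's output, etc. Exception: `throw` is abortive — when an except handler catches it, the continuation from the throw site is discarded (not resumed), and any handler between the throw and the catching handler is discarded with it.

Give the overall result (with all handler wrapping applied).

Step-by-step:
ask @ H1 ⇒ 9
ask @ H1 ⇒ 9
H0 returns 81
H1 returns 81
H2 returns (81, 4)
H3 returns [(81, 4)]
= [(81, 4)]

Answer: [(81, 4)]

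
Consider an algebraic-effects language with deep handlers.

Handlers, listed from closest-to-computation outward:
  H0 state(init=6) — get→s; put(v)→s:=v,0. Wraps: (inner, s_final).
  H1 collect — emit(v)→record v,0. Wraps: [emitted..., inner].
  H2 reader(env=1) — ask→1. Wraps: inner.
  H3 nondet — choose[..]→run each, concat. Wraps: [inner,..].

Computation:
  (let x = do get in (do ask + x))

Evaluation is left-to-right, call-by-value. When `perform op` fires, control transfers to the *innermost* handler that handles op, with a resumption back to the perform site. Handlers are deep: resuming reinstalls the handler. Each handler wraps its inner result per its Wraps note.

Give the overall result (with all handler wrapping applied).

Step-by-step:
get @ H0 ⇒ 6
ask @ H2 ⇒ 1
H0 returns (7, 6)
H1 returns [(7, 6)]
H2 returns [(7, 6)]
H3 returns [[(7, 6)]]
= [[(7, 6)]]

Answer: [[(7, 6)]]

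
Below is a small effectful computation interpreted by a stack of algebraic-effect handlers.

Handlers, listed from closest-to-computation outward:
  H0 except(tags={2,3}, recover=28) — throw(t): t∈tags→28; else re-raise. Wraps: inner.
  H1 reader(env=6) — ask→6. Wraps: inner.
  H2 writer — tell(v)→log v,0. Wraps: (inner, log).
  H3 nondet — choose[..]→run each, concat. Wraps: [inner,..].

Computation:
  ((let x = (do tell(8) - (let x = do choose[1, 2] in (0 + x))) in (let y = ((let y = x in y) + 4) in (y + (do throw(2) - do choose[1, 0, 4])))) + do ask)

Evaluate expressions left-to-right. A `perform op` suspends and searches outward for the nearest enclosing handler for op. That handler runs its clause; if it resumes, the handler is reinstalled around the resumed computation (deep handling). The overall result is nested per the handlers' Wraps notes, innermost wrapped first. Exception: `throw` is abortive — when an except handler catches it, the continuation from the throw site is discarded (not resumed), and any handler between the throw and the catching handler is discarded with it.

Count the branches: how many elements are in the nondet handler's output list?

Answer: 2

Evaluation trace:
tell(8) @ H2 ⇒ log+=8
choose[1, 2] @ H3
  branch[0] choose=1:
    throw(2) @ H0 caught ⇒ 28
    H1 returns 28
    H2 returns (28, (8))
    H3 returns [(28, (8))]
  branch[1] choose=2:
    throw(2) @ H0 caught ⇒ 28
    H1 returns 28
    H2 returns (28, (8))
    H3 returns [(28, (8))]
= [(28, (8)), (28, (8))]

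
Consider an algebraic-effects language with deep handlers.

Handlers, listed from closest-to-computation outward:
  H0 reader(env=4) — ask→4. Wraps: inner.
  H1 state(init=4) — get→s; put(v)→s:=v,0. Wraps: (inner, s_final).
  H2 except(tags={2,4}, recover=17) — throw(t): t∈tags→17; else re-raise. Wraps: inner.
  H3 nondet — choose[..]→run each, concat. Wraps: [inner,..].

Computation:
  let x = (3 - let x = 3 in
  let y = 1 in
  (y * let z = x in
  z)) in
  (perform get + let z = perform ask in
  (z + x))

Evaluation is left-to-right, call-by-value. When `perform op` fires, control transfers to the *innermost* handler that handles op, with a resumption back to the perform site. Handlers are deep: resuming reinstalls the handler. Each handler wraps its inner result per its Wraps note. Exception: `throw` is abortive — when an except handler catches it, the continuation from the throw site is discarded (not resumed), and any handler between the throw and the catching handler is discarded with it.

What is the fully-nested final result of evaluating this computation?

Evaluation trace:
get @ H1 ⇒ 4
ask @ H0 ⇒ 4
H0 returns 8
H1 returns (8, 4)
H2 returns (8, 4)
H3 returns [(8, 4)]
= [(8, 4)]

Answer: [(8, 4)]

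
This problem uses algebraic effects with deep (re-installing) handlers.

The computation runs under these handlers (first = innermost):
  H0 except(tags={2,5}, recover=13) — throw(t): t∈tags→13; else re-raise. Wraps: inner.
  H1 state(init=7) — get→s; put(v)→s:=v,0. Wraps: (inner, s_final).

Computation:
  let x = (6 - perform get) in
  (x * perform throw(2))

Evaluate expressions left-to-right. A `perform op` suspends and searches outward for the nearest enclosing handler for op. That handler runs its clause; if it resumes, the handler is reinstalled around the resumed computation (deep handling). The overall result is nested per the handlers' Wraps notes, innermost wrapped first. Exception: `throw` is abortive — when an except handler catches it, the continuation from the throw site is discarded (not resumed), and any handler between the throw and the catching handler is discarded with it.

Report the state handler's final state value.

Evaluation trace:
get @ H1 ⇒ 7
throw(2) @ H0 caught ⇒ 13
H1 returns (13, 7)
= (13, 7)

Answer: 7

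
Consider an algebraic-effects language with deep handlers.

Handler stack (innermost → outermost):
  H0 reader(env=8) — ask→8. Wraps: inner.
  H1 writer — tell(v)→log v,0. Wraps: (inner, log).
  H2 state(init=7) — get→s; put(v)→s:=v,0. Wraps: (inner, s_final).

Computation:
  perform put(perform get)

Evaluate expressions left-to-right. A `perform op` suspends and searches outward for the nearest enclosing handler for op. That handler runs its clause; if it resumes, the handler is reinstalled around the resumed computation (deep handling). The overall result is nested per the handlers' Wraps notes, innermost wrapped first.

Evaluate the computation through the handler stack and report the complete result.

Working:
get @ H2 ⇒ 7
put(7) @ H2 ⇒ s:=7
H0 returns 0
H1 returns (0, ())
H2 returns ((0, ()), 7)
= ((0, ()), 7)

Answer: ((0, ()), 7)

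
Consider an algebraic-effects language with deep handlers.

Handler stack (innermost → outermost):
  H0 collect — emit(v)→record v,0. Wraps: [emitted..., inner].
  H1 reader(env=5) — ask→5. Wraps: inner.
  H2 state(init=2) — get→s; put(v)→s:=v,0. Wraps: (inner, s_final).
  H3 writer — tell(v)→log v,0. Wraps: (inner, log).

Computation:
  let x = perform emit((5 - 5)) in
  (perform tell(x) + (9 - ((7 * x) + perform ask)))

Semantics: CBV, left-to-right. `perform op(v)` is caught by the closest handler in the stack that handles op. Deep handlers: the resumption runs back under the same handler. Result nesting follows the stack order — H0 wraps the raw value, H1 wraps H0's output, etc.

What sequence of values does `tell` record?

Evaluation trace:
emit(0) @ H0 ⇒ out+=0
tell(0) @ H3 ⇒ log+=0
ask @ H1 ⇒ 5
H0 returns [0, 4]
H1 returns [0, 4]
H2 returns ([0, 4], 2)
H3 returns (([0, 4], 2), (0))
= (([0, 4], 2), (0))

Answer: (0)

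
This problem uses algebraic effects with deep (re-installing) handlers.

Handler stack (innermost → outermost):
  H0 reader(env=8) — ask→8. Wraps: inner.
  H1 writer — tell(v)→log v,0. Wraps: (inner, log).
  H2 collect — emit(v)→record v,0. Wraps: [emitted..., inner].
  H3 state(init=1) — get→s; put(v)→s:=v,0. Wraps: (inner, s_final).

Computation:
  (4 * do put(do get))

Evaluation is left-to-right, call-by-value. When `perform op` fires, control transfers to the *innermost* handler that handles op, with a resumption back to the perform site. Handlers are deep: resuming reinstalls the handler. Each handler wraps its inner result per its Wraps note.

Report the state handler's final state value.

Working:
get @ H3 ⇒ 1
put(1) @ H3 ⇒ s:=1
H0 returns 0
H1 returns (0, ())
H2 returns [(0, ())]
H3 returns ([(0, ())], 1)
= ([(0, ())], 1)

Answer: 1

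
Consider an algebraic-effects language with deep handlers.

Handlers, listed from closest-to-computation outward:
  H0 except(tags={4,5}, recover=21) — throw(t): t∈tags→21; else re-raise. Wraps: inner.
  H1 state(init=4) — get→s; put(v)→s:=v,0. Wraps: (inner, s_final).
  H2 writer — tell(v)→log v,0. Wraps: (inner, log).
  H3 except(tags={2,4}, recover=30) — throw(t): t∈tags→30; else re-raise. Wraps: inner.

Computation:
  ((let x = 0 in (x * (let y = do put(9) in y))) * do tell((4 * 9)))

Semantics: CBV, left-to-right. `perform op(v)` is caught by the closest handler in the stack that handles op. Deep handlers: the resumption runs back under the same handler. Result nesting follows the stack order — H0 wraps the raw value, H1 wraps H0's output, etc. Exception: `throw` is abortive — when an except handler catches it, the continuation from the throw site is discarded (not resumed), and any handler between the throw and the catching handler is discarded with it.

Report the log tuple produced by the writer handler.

Answer: (36)

Working:
put(9) @ H1 ⇒ s:=9
tell(36) @ H2 ⇒ log+=36
H0 returns 0
H1 returns (0, 9)
H2 returns ((0, 9), (36))
H3 returns ((0, 9), (36))
= ((0, 9), (36))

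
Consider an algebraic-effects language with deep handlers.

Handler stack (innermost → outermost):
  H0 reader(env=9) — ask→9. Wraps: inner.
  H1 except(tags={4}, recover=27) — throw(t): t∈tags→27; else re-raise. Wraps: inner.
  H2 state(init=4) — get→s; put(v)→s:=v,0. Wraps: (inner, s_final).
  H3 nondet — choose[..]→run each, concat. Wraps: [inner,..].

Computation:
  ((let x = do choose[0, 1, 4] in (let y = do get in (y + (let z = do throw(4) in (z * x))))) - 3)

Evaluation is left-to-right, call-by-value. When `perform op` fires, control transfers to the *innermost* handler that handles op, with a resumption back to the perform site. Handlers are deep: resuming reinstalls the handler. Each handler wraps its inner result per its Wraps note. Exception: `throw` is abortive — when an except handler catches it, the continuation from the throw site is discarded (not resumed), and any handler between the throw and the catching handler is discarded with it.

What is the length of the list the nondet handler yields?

Evaluation trace:
choose[0, 1, 4] @ H3
  branch[0] choose=0:
    get @ H2 ⇒ 4
    throw(4) @ H1 caught ⇒ 27
    H2 returns (27, 4)
    H3 returns [(27, 4)]
  branch[1] choose=1:
    get @ H2 ⇒ 4
    throw(4) @ H1 caught ⇒ 27
    H2 returns (27, 4)
    H3 returns [(27, 4)]
  branch[2] choose=4:
    get @ H2 ⇒ 4
    throw(4) @ H1 caught ⇒ 27
    H2 returns (27, 4)
    H3 returns [(27, 4)]
= [(27, 4), (27, 4), (27, 4)]

Answer: 3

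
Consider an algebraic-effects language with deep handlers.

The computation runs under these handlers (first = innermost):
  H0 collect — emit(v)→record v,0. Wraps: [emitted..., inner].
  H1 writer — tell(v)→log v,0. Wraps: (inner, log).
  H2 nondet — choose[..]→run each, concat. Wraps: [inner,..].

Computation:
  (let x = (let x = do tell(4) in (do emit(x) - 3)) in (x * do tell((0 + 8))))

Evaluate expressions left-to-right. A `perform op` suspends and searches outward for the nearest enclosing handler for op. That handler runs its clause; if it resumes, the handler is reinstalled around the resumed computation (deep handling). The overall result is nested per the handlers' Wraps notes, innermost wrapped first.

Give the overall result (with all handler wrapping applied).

Evaluation trace:
tell(4) @ H1 ⇒ log+=4
emit(0) @ H0 ⇒ out+=0
tell(8) @ H1 ⇒ log+=8
H0 returns [0, 0]
H1 returns ([0, 0], (4, 8))
H2 returns [([0, 0], (4, 8))]
= [([0, 0], (4, 8))]

Answer: [([0, 0], (4, 8))]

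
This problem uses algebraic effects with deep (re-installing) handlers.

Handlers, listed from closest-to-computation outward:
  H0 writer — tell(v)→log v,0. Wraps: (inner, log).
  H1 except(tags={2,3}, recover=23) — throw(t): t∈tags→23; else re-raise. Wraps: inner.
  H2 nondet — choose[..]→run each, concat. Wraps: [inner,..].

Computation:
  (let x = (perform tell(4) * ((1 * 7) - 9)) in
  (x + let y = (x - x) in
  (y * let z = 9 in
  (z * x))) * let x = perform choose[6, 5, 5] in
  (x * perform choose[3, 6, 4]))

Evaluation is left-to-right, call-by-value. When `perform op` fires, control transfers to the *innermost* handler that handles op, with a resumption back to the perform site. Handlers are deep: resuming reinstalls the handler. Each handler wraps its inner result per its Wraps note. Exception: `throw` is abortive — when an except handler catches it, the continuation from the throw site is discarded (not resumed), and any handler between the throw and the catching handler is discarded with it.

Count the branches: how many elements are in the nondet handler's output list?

Answer: 9

Step-by-step:
tell(4) @ H0 ⇒ log+=4
choose[6, 5, 5] @ H2
  branch[0] choose=6:
    choose[3, 6, 4] @ H2
      branch[0] choose=3:
        H0 returns (0, (4))
        H1 returns (0, (4))
        H2 returns [(0, (4))]
      branch[1] choose=6:
        H0 returns (0, (4))
        H1 returns (0, (4))
        H2 returns [(0, (4))]
      branch[2] choose=4:
        H0 returns (0, (4))
        H1 returns (0, (4))
        H2 returns [(0, (4))]
  branch[1] choose=5:
    choose[3, 6, 4] @ H2
      branch[0] choose=3:
        H0 returns (0, (4))
        H1 returns (0, (4))
        H2 returns [(0, (4))]
      branch[1] choose=6:
        H0 returns (0, (4))
        H1 returns (0, (4))
        H2 returns [(0, (4))]
      branch[2] choose=4:
        H0 returns (0, (4))
        H1 returns (0, (4))
        H2 returns [(0, (4))]
  branch[2] choose=5:
    choose[3, 6, 4] @ H2
      branch[0] choose=3:
        H0 returns (0, (4))
        H1 returns (0, (4))
        H2 returns [(0, (4))]
      branch[1] choose=6:
        H0 returns (0, (4))
        H1 returns (0, (4))
        H2 returns [(0, (4))]
      branch[2] choose=4:
        H0 returns (0, (4))
        H1 returns (0, (4))
        H2 returns [(0, (4))]
= [(0, (4)), (0, (4)), (0, (4)), (0, (4)), (0, (4)), (0, (4)), (0, (4)), (0, (4)), (0, (4))]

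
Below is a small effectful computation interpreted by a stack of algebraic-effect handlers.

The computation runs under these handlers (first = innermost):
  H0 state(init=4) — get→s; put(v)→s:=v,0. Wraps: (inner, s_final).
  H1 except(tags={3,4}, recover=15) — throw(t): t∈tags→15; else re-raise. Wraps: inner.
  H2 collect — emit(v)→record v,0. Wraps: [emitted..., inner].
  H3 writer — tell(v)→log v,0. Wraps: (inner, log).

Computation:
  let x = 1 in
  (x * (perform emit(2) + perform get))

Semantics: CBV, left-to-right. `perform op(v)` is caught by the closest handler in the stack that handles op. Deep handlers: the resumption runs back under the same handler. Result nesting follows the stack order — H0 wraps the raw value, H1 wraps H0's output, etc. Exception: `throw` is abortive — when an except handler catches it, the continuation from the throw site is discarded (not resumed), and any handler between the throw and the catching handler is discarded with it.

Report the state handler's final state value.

Answer: 4

Step-by-step:
emit(2) @ H2 ⇒ out+=2
get @ H0 ⇒ 4
H0 returns (4, 4)
H1 returns (4, 4)
H2 returns [2, (4, 4)]
H3 returns ([2, (4, 4)], ())
= ([2, (4, 4)], ())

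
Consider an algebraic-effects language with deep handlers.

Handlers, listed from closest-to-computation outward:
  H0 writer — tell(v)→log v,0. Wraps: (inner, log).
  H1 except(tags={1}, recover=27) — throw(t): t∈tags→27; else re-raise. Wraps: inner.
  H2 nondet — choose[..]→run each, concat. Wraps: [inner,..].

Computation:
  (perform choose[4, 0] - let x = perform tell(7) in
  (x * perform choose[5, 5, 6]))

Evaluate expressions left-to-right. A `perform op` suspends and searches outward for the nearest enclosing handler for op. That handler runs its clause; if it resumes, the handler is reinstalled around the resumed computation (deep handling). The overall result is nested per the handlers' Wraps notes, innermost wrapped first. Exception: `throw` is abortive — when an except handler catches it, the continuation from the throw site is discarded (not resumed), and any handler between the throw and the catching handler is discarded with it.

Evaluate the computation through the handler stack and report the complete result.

Step-by-step:
choose[4, 0] @ H2
  branch[0] choose=4:
    tell(7) @ H0 ⇒ log+=7
    choose[5, 5, 6] @ H2
      branch[0] choose=5:
        H0 returns (4, (7))
        H1 returns (4, (7))
        H2 returns [(4, (7))]
      branch[1] choose=5:
        H0 returns (4, (7))
        H1 returns (4, (7))
        H2 returns [(4, (7))]
      branch[2] choose=6:
        H0 returns (4, (7))
        H1 returns (4, (7))
        H2 returns [(4, (7))]
  branch[1] choose=0:
    tell(7) @ H0 ⇒ log+=7
    choose[5, 5, 6] @ H2
      branch[0] choose=5:
        H0 returns (0, (7))
        H1 returns (0, (7))
        H2 returns [(0, (7))]
      branch[1] choose=5:
        H0 returns (0, (7))
        H1 returns (0, (7))
        H2 returns [(0, (7))]
      branch[2] choose=6:
        H0 returns (0, (7))
        H1 returns (0, (7))
        H2 returns [(0, (7))]
= [(4, (7)), (4, (7)), (4, (7)), (0, (7)), (0, (7)), (0, (7))]

Answer: [(4, (7)), (4, (7)), (4, (7)), (0, (7)), (0, (7)), (0, (7))]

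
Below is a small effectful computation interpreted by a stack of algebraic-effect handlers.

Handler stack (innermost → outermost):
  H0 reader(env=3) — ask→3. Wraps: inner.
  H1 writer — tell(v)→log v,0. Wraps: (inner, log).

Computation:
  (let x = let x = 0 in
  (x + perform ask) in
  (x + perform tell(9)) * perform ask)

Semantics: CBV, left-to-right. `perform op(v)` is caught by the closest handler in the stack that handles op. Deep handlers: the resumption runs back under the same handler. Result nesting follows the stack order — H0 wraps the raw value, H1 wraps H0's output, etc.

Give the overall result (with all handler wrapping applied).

Working:
ask @ H0 ⇒ 3
tell(9) @ H1 ⇒ log+=9
ask @ H0 ⇒ 3
H0 returns 9
H1 returns (9, (9))
= (9, (9))

Answer: (9, (9))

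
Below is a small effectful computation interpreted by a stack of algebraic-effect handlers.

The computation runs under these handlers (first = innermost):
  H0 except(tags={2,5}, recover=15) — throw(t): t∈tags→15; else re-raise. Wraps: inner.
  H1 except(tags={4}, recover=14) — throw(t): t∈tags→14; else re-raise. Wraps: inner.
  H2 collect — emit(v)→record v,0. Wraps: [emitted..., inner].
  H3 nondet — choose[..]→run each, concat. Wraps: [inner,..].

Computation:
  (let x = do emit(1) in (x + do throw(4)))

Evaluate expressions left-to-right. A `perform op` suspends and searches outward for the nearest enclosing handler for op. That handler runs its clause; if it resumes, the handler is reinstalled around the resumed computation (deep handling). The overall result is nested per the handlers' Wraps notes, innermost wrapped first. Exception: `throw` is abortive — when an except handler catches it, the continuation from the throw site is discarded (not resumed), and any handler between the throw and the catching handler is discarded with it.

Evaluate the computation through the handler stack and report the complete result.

Step-by-step:
emit(1) @ H2 ⇒ out+=1
throw(4) @ H0 re-raised
throw(4) @ H1 caught ⇒ 14
H2 returns [1, 14]
H3 returns [[1, 14]]
= [[1, 14]]

Answer: [[1, 14]]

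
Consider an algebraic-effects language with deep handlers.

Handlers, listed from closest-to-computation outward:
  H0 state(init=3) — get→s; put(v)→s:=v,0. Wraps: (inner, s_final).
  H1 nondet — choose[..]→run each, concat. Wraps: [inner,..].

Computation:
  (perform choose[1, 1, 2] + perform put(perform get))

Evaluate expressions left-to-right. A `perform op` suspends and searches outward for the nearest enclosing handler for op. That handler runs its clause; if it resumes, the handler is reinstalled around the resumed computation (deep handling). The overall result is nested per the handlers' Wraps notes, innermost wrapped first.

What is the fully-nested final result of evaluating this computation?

Evaluation trace:
choose[1, 1, 2] @ H1
  branch[0] choose=1:
    get @ H0 ⇒ 3
    put(3) @ H0 ⇒ s:=3
    H0 returns (1, 3)
    H1 returns [(1, 3)]
  branch[1] choose=1:
    get @ H0 ⇒ 3
    put(3) @ H0 ⇒ s:=3
    H0 returns (1, 3)
    H1 returns [(1, 3)]
  branch[2] choose=2:
    get @ H0 ⇒ 3
    put(3) @ H0 ⇒ s:=3
    H0 returns (2, 3)
    H1 returns [(2, 3)]
= [(1, 3), (1, 3), (2, 3)]

Answer: [(1, 3), (1, 3), (2, 3)]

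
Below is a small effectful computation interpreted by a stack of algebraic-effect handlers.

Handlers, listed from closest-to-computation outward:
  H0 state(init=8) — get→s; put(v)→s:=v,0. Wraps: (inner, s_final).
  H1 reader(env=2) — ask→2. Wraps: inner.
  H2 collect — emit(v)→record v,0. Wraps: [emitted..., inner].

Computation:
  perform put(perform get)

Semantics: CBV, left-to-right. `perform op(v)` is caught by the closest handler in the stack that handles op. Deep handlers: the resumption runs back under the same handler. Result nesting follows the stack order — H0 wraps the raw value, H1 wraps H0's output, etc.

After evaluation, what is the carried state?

Answer: 8

Working:
get @ H0 ⇒ 8
put(8) @ H0 ⇒ s:=8
H0 returns (0, 8)
H1 returns (0, 8)
H2 returns [(0, 8)]
= [(0, 8)]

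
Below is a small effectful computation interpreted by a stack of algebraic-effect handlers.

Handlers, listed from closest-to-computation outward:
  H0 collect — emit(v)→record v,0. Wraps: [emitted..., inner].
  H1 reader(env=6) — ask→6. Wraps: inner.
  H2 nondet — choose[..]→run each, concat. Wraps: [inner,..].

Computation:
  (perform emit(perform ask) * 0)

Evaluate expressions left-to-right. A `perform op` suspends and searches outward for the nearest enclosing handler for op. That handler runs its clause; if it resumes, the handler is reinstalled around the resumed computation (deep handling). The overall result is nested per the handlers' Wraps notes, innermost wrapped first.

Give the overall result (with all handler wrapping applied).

Step-by-step:
ask @ H1 ⇒ 6
emit(6) @ H0 ⇒ out+=6
H0 returns [6, 0]
H1 returns [6, 0]
H2 returns [[6, 0]]
= [[6, 0]]

Answer: [[6, 0]]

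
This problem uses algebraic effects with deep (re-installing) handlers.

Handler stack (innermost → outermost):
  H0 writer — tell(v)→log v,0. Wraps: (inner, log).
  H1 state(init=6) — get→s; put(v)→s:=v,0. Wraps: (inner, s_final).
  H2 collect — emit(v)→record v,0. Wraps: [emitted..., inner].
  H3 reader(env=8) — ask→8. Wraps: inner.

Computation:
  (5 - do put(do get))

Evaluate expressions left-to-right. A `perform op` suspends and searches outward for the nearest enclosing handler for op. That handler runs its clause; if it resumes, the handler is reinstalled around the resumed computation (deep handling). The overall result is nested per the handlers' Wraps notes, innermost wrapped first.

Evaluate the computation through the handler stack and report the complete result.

Answer: [((5, ()), 6)]

Step-by-step:
get @ H1 ⇒ 6
put(6) @ H1 ⇒ s:=6
H0 returns (5, ())
H1 returns ((5, ()), 6)
H2 returns [((5, ()), 6)]
H3 returns [((5, ()), 6)]
= [((5, ()), 6)]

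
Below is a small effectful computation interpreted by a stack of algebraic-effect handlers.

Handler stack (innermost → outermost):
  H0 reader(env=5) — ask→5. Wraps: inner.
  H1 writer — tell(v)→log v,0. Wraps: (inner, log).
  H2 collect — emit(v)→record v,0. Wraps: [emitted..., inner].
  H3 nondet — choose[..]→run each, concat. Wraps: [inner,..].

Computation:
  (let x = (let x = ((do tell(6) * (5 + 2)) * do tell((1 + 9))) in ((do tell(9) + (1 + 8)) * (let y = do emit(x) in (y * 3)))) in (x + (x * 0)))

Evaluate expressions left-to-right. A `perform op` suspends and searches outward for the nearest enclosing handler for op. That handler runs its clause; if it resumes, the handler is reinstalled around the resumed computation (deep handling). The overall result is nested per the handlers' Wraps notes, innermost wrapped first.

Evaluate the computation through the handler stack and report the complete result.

Answer: [[0, (0, (6, 10, 9))]]

Evaluation trace:
tell(6) @ H1 ⇒ log+=6
tell(10) @ H1 ⇒ log+=10
tell(9) @ H1 ⇒ log+=9
emit(0) @ H2 ⇒ out+=0
H0 returns 0
H1 returns (0, (6, 10, 9))
H2 returns [0, (0, (6, 10, 9))]
H3 returns [[0, (0, (6, 10, 9))]]
= [[0, (0, (6, 10, 9))]]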